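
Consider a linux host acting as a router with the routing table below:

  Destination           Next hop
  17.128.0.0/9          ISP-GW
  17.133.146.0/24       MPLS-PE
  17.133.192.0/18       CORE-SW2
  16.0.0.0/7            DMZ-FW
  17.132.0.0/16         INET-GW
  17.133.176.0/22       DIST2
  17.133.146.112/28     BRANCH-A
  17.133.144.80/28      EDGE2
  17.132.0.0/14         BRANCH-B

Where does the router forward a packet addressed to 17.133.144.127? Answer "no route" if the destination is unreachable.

BRANCH-B

Routes whose prefix contains 17.133.144.127:
  16.0.0.0/7 (16.0.0.0 - 17.255.255.255) -> DMZ-FW
  17.128.0.0/9 (17.128.0.0 - 17.255.255.255) -> ISP-GW
  17.132.0.0/14 (17.132.0.0 - 17.135.255.255) -> BRANCH-B
More-specific entries that do NOT match:
  17.133.146.112/28 (17.133.146.112 - 17.133.146.127) does not contain 17.133.144.127
  17.133.144.80/28 (17.133.144.80 - 17.133.144.95) does not contain 17.133.144.127
  17.133.146.0/24 (17.133.146.0 - 17.133.146.255) does not contain 17.133.144.127
  17.133.176.0/22 (17.133.176.0 - 17.133.179.255) does not contain 17.133.144.127
  17.133.192.0/18 (17.133.192.0 - 17.133.255.255) does not contain 17.133.144.127
  17.132.0.0/16 (17.132.0.0 - 17.132.255.255) does not contain 17.133.144.127
Longest matching prefix is /14 -> next hop BRANCH-B.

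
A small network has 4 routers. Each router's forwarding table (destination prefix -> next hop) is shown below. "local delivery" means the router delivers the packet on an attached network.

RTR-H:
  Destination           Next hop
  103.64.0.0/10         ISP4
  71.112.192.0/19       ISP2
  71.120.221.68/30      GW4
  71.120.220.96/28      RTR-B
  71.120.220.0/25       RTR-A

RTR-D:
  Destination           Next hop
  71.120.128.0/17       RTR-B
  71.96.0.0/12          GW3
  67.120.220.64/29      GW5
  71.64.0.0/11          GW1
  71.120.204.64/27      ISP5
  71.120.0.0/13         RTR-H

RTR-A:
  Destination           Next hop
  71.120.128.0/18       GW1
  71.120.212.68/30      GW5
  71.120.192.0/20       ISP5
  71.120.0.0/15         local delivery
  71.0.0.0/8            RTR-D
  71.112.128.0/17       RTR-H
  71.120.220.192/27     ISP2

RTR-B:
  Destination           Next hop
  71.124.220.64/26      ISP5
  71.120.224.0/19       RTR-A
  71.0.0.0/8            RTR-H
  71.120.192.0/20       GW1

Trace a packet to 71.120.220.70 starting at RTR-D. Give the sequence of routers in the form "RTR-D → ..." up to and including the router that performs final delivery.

At RTR-D: longest match for 71.120.220.70 is 71.120.128.0/17 -> RTR-B
At RTR-B: longest match for 71.120.220.70 is 71.0.0.0/8 -> RTR-H
At RTR-H: longest match for 71.120.220.70 is 71.120.220.0/25 -> RTR-A
At RTR-A: longest match for 71.120.220.70 is 71.120.0.0/15 -> local delivery

RTR-D → RTR-B → RTR-H → RTR-A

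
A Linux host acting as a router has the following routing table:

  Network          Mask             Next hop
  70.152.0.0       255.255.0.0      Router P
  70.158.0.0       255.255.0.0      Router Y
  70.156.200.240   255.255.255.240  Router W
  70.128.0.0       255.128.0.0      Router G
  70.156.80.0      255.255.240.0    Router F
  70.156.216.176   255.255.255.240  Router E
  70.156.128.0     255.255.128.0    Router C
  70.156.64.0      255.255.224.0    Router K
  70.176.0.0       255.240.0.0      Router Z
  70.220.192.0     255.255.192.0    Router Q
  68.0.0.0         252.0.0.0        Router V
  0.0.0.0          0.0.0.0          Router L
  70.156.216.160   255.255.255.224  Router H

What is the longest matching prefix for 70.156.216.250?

Entries matching 70.156.216.250:
  0.0.0.0/0 (default, matches everything)
  68.0.0.0/6 (68.0.0.0 - 71.255.255.255)
  70.128.0.0/9 (70.128.0.0 - 70.255.255.255)
  70.156.128.0/17 (70.156.128.0 - 70.156.255.255)
Most specific is 70.156.128.0/17.

70.156.128.0/17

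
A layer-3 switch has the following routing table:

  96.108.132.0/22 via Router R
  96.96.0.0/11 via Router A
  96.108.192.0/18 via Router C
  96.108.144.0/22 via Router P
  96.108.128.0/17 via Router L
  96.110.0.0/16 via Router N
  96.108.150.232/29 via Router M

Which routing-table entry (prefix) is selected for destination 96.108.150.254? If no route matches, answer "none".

96.108.128.0/17

Entries matching 96.108.150.254:
  96.96.0.0/11 (96.96.0.0 - 96.127.255.255)
  96.108.128.0/17 (96.108.128.0 - 96.108.255.255)
Most specific is 96.108.128.0/17.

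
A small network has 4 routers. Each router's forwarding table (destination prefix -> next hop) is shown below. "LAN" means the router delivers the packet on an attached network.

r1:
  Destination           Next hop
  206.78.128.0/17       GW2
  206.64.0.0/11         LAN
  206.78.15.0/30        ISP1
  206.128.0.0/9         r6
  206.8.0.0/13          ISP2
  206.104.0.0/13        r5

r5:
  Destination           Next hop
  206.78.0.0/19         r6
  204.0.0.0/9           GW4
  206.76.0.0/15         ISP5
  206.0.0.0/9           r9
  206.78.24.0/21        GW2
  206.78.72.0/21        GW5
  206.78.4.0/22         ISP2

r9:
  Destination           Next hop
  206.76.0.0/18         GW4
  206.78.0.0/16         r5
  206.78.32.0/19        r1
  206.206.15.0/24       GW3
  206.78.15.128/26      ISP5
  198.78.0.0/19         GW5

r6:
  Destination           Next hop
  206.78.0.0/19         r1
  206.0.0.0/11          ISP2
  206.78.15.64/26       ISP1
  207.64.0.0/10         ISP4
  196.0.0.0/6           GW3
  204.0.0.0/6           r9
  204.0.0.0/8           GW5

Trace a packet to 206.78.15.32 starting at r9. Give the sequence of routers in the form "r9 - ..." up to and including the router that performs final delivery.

At r9: longest match for 206.78.15.32 is 206.78.0.0/16 -> r5
At r5: longest match for 206.78.15.32 is 206.78.0.0/19 -> r6
At r6: longest match for 206.78.15.32 is 206.78.0.0/19 -> r1
At r1: longest match for 206.78.15.32 is 206.64.0.0/11 -> LAN

r9 - r5 - r6 - r1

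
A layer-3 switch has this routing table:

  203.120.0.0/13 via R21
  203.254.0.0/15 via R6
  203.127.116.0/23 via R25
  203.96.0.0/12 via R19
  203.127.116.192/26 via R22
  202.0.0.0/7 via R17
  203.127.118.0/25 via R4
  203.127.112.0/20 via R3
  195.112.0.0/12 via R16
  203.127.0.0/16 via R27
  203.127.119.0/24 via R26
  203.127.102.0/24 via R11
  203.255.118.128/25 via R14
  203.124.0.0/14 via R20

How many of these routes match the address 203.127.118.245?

Prefixes containing 203.127.118.245:
  202.0.0.0/7 (202.0.0.0 - 203.255.255.255)
  203.120.0.0/13 (203.120.0.0 - 203.127.255.255)
  203.124.0.0/14 (203.124.0.0 - 203.127.255.255)
  203.127.0.0/16 (203.127.0.0 - 203.127.255.255)
  203.127.112.0/20 (203.127.112.0 - 203.127.127.255)
Total matching entries: 5.

5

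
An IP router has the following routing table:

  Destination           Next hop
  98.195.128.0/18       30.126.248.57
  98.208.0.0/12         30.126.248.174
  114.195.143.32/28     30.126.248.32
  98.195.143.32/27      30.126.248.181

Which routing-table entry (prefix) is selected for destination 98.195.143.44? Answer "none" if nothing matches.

98.195.143.32/27

Entries matching 98.195.143.44:
  98.195.128.0/18 (98.195.128.0 - 98.195.191.255)
  98.195.143.32/27 (98.195.143.32 - 98.195.143.63)
Most specific is 98.195.143.32/27.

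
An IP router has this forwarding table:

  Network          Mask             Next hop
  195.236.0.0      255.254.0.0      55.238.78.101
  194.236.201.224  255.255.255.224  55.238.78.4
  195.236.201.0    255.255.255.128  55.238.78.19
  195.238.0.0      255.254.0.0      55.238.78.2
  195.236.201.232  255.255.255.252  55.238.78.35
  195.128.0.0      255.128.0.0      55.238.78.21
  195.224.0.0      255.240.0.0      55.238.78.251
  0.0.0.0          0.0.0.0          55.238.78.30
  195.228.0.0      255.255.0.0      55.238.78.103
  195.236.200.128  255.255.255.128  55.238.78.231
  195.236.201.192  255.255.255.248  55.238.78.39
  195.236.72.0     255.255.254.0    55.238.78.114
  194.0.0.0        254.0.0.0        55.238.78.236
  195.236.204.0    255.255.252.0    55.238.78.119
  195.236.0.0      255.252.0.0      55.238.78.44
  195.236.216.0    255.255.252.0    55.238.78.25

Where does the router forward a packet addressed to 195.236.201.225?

Routes whose prefix contains 195.236.201.225:
  0.0.0.0/0 (default, matches everything) -> 55.238.78.30
  194.0.0.0/7 (194.0.0.0 - 195.255.255.255) -> 55.238.78.236
  195.128.0.0/9 (195.128.0.0 - 195.255.255.255) -> 55.238.78.21
  195.224.0.0/12 (195.224.0.0 - 195.239.255.255) -> 55.238.78.251
  195.236.0.0/14 (195.236.0.0 - 195.239.255.255) -> 55.238.78.44
  195.236.0.0/15 (195.236.0.0 - 195.237.255.255) -> 55.238.78.101
More-specific entries that do NOT match:
  195.236.201.232/30 (195.236.201.232 - 195.236.201.235) does not contain 195.236.201.225
  195.236.201.192/29 (195.236.201.192 - 195.236.201.199) does not contain 195.236.201.225
  194.236.201.224/27 (194.236.201.224 - 194.236.201.255) does not contain 195.236.201.225
  195.236.201.0/25 (195.236.201.0 - 195.236.201.127) does not contain 195.236.201.225
  195.236.200.128/25 (195.236.200.128 - 195.236.200.255) does not contain 195.236.201.225
  195.236.72.0/23 (195.236.72.0 - 195.236.73.255) does not contain 195.236.201.225
  195.236.204.0/22 (195.236.204.0 - 195.236.207.255) does not contain 195.236.201.225
  195.236.216.0/22 (195.236.216.0 - 195.236.219.255) does not contain 195.236.201.225
  195.228.0.0/16 (195.228.0.0 - 195.228.255.255) does not contain 195.236.201.225
Longest matching prefix is /15 -> next hop 55.238.78.101.

55.238.78.101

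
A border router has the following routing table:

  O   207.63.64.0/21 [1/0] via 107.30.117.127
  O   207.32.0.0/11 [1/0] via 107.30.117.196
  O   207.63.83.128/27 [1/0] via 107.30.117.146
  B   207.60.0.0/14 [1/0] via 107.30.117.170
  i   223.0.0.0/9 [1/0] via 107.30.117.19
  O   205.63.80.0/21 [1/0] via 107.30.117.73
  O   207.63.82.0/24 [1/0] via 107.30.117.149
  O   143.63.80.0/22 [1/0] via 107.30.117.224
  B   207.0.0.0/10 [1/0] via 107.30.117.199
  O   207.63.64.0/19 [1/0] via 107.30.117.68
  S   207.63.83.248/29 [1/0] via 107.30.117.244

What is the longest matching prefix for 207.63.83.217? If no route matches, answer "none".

207.63.64.0/19

Entries matching 207.63.83.217:
  207.0.0.0/10 (207.0.0.0 - 207.63.255.255)
  207.32.0.0/11 (207.32.0.0 - 207.63.255.255)
  207.60.0.0/14 (207.60.0.0 - 207.63.255.255)
  207.63.64.0/19 (207.63.64.0 - 207.63.95.255)
Most specific is 207.63.64.0/19.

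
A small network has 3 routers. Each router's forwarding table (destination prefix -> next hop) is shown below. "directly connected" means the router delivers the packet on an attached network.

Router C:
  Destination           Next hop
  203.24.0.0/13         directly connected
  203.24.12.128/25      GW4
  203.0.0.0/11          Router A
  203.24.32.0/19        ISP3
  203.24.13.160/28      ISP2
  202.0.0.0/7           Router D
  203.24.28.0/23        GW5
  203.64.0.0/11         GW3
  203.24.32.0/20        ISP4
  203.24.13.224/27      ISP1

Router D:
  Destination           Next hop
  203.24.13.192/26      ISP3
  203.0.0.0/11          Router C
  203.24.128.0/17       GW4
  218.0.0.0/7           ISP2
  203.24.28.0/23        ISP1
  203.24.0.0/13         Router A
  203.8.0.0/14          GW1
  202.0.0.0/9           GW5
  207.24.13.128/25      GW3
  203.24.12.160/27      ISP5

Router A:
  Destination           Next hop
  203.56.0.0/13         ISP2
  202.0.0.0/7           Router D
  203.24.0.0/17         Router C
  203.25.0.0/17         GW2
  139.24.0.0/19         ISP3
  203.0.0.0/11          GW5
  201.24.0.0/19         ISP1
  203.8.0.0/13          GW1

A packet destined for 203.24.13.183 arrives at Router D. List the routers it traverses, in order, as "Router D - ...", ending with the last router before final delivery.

At Router D: longest match for 203.24.13.183 is 203.24.0.0/13 -> Router A
At Router A: longest match for 203.24.13.183 is 203.24.0.0/17 -> Router C
At Router C: longest match for 203.24.13.183 is 203.24.0.0/13 -> directly connected

Router D - Router A - Router C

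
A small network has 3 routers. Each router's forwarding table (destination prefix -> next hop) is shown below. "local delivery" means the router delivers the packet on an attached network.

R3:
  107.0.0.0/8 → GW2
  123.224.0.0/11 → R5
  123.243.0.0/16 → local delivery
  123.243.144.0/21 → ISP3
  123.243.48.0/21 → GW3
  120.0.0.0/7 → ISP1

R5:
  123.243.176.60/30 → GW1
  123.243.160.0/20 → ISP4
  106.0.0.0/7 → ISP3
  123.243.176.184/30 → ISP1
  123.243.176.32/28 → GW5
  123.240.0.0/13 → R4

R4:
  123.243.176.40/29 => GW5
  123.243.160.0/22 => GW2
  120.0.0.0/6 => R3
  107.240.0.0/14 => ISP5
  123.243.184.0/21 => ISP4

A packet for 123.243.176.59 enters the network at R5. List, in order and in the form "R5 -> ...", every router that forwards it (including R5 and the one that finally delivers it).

At R5: longest match for 123.243.176.59 is 123.240.0.0/13 -> R4
At R4: longest match for 123.243.176.59 is 120.0.0.0/6 -> R3
At R3: longest match for 123.243.176.59 is 123.243.0.0/16 -> local delivery

R5 -> R4 -> R3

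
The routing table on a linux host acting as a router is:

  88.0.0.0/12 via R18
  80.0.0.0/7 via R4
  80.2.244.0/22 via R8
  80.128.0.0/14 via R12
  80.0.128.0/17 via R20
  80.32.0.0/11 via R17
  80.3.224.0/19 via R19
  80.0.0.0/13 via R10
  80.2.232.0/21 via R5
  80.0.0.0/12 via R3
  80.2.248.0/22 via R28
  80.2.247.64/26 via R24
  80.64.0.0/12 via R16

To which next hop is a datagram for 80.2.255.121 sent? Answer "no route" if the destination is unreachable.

Routes whose prefix contains 80.2.255.121:
  80.0.0.0/7 (80.0.0.0 - 81.255.255.255) -> R4
  80.0.0.0/12 (80.0.0.0 - 80.15.255.255) -> R3
  80.0.0.0/13 (80.0.0.0 - 80.7.255.255) -> R10
More-specific entries that do NOT match:
  80.2.247.64/26 (80.2.247.64 - 80.2.247.127) does not contain 80.2.255.121
  80.2.244.0/22 (80.2.244.0 - 80.2.247.255) does not contain 80.2.255.121
  80.2.248.0/22 (80.2.248.0 - 80.2.251.255) does not contain 80.2.255.121
  80.2.232.0/21 (80.2.232.0 - 80.2.239.255) does not contain 80.2.255.121
  80.3.224.0/19 (80.3.224.0 - 80.3.255.255) does not contain 80.2.255.121
  80.0.128.0/17 (80.0.128.0 - 80.0.255.255) does not contain 80.2.255.121
  80.128.0.0/14 (80.128.0.0 - 80.131.255.255) does not contain 80.2.255.121
Longest matching prefix is /13 -> next hop R10.

R10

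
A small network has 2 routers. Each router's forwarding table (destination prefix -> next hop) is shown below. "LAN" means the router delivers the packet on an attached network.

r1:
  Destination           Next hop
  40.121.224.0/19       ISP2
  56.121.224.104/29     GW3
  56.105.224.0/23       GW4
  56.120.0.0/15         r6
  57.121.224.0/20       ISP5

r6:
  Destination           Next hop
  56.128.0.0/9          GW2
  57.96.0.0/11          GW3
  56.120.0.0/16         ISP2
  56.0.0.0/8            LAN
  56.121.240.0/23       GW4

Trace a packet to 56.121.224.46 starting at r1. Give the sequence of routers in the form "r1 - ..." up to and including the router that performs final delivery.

r1 - r6

At r1: longest match for 56.121.224.46 is 56.120.0.0/15 -> r6
At r6: longest match for 56.121.224.46 is 56.0.0.0/8 -> LAN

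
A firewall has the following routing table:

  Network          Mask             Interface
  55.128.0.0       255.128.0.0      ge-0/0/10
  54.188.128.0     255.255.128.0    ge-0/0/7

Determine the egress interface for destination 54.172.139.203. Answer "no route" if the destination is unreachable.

no route

No entry's prefix contains 54.172.139.203; there is no default route.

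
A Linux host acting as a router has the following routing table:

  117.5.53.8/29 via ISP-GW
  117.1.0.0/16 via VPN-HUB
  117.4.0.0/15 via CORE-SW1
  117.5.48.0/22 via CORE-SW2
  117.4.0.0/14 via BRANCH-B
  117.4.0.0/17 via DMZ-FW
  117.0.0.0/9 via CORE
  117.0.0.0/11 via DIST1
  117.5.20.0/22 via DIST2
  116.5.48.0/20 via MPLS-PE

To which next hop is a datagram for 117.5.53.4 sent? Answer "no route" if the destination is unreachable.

CORE-SW1

Routes whose prefix contains 117.5.53.4:
  117.0.0.0/9 (117.0.0.0 - 117.127.255.255) -> CORE
  117.0.0.0/11 (117.0.0.0 - 117.31.255.255) -> DIST1
  117.4.0.0/14 (117.4.0.0 - 117.7.255.255) -> BRANCH-B
  117.4.0.0/15 (117.4.0.0 - 117.5.255.255) -> CORE-SW1
More-specific entries that do NOT match:
  117.5.53.8/29 (117.5.53.8 - 117.5.53.15) does not contain 117.5.53.4
  117.5.48.0/22 (117.5.48.0 - 117.5.51.255) does not contain 117.5.53.4
  117.5.20.0/22 (117.5.20.0 - 117.5.23.255) does not contain 117.5.53.4
  116.5.48.0/20 (116.5.48.0 - 116.5.63.255) does not contain 117.5.53.4
  117.4.0.0/17 (117.4.0.0 - 117.4.127.255) does not contain 117.5.53.4
  117.1.0.0/16 (117.1.0.0 - 117.1.255.255) does not contain 117.5.53.4
Longest matching prefix is /15 -> next hop CORE-SW1.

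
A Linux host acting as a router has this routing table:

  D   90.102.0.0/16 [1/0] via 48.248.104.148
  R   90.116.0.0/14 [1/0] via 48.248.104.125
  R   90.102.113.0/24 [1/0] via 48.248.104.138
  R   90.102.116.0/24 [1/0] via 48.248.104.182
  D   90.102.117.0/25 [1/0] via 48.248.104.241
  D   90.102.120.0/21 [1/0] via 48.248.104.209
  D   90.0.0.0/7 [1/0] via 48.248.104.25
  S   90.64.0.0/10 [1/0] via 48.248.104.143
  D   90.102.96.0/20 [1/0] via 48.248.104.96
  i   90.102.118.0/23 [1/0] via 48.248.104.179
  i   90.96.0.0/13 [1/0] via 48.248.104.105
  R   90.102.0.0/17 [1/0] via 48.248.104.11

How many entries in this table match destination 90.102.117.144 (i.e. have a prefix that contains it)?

5

Prefixes containing 90.102.117.144:
  90.0.0.0/7 (90.0.0.0 - 91.255.255.255)
  90.64.0.0/10 (90.64.0.0 - 90.127.255.255)
  90.96.0.0/13 (90.96.0.0 - 90.103.255.255)
  90.102.0.0/16 (90.102.0.0 - 90.102.255.255)
  90.102.0.0/17 (90.102.0.0 - 90.102.127.255)
Total matching entries: 5.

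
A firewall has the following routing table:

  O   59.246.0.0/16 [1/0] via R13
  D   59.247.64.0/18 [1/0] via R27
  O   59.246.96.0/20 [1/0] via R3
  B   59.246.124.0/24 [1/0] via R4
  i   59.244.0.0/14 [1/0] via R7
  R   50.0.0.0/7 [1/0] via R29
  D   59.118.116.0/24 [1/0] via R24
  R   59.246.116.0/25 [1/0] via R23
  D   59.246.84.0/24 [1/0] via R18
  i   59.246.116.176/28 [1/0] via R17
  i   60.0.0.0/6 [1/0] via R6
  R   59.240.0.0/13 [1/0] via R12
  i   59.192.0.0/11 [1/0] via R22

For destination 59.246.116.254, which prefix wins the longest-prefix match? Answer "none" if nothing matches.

Entries matching 59.246.116.254:
  59.240.0.0/13 (59.240.0.0 - 59.247.255.255)
  59.244.0.0/14 (59.244.0.0 - 59.247.255.255)
  59.246.0.0/16 (59.246.0.0 - 59.246.255.255)
Most specific is 59.246.0.0/16.

59.246.0.0/16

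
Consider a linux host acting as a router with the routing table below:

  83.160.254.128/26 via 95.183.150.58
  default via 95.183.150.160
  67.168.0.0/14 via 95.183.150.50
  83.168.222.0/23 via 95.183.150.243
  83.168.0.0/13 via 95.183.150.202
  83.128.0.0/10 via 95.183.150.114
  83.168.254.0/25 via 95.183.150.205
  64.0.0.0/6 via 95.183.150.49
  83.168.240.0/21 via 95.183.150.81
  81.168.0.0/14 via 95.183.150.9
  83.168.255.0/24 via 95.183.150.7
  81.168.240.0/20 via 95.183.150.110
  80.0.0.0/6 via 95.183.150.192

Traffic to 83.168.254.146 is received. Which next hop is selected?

95.183.150.202

Routes whose prefix contains 83.168.254.146:
  0.0.0.0/0 (default, matches everything) -> 95.183.150.160
  80.0.0.0/6 (80.0.0.0 - 83.255.255.255) -> 95.183.150.192
  83.128.0.0/10 (83.128.0.0 - 83.191.255.255) -> 95.183.150.114
  83.168.0.0/13 (83.168.0.0 - 83.175.255.255) -> 95.183.150.202
More-specific entries that do NOT match:
  83.160.254.128/26 (83.160.254.128 - 83.160.254.191) does not contain 83.168.254.146
  83.168.254.0/25 (83.168.254.0 - 83.168.254.127) does not contain 83.168.254.146
  83.168.255.0/24 (83.168.255.0 - 83.168.255.255) does not contain 83.168.254.146
  83.168.222.0/23 (83.168.222.0 - 83.168.223.255) does not contain 83.168.254.146
  83.168.240.0/21 (83.168.240.0 - 83.168.247.255) does not contain 83.168.254.146
  81.168.240.0/20 (81.168.240.0 - 81.168.255.255) does not contain 83.168.254.146
  67.168.0.0/14 (67.168.0.0 - 67.171.255.255) does not contain 83.168.254.146
  81.168.0.0/14 (81.168.0.0 - 81.171.255.255) does not contain 83.168.254.146
Longest matching prefix is /13 -> next hop 95.183.150.202.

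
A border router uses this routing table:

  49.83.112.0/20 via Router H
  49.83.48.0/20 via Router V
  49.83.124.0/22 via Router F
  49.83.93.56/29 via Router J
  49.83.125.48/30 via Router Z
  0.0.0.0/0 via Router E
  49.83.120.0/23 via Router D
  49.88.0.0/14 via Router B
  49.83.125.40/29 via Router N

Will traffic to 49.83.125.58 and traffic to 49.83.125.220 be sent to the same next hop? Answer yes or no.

49.83.125.58: longest match 49.83.124.0/22 -> Router F
49.83.125.220: longest match 49.83.124.0/22 -> Router F

yes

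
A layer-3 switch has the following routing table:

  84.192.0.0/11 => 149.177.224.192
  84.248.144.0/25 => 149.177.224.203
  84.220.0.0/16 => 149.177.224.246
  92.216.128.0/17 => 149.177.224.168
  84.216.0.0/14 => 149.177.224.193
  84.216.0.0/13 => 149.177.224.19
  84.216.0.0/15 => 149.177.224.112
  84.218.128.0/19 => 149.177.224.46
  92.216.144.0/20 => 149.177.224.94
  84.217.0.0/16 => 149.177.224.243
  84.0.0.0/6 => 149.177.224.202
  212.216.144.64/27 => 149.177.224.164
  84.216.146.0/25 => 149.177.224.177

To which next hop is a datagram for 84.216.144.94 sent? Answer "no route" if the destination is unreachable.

149.177.224.112

Routes whose prefix contains 84.216.144.94:
  84.0.0.0/6 (84.0.0.0 - 87.255.255.255) -> 149.177.224.202
  84.192.0.0/11 (84.192.0.0 - 84.223.255.255) -> 149.177.224.192
  84.216.0.0/13 (84.216.0.0 - 84.223.255.255) -> 149.177.224.19
  84.216.0.0/14 (84.216.0.0 - 84.219.255.255) -> 149.177.224.193
  84.216.0.0/15 (84.216.0.0 - 84.217.255.255) -> 149.177.224.112
More-specific entries that do NOT match:
  212.216.144.64/27 (212.216.144.64 - 212.216.144.95) does not contain 84.216.144.94
  84.248.144.0/25 (84.248.144.0 - 84.248.144.127) does not contain 84.216.144.94
  84.216.146.0/25 (84.216.146.0 - 84.216.146.127) does not contain 84.216.144.94
  92.216.144.0/20 (92.216.144.0 - 92.216.159.255) does not contain 84.216.144.94
  84.218.128.0/19 (84.218.128.0 - 84.218.159.255) does not contain 84.216.144.94
  92.216.128.0/17 (92.216.128.0 - 92.216.255.255) does not contain 84.216.144.94
  84.220.0.0/16 (84.220.0.0 - 84.220.255.255) does not contain 84.216.144.94
  84.217.0.0/16 (84.217.0.0 - 84.217.255.255) does not contain 84.216.144.94
Longest matching prefix is /15 -> next hop 149.177.224.112.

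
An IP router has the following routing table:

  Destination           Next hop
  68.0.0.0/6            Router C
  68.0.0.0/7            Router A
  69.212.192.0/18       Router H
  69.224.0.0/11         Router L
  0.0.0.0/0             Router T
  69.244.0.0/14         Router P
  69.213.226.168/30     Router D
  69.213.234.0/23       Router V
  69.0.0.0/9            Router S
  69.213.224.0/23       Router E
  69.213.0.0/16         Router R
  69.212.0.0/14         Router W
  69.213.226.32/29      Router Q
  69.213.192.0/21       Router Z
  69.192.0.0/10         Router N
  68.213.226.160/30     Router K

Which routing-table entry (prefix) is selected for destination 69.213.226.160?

69.213.0.0/16

Entries matching 69.213.226.160:
  0.0.0.0/0 (default, matches everything)
  68.0.0.0/6 (68.0.0.0 - 71.255.255.255)
  68.0.0.0/7 (68.0.0.0 - 69.255.255.255)
  69.192.0.0/10 (69.192.0.0 - 69.255.255.255)
  69.212.0.0/14 (69.212.0.0 - 69.215.255.255)
  69.213.0.0/16 (69.213.0.0 - 69.213.255.255)
Most specific is 69.213.0.0/16.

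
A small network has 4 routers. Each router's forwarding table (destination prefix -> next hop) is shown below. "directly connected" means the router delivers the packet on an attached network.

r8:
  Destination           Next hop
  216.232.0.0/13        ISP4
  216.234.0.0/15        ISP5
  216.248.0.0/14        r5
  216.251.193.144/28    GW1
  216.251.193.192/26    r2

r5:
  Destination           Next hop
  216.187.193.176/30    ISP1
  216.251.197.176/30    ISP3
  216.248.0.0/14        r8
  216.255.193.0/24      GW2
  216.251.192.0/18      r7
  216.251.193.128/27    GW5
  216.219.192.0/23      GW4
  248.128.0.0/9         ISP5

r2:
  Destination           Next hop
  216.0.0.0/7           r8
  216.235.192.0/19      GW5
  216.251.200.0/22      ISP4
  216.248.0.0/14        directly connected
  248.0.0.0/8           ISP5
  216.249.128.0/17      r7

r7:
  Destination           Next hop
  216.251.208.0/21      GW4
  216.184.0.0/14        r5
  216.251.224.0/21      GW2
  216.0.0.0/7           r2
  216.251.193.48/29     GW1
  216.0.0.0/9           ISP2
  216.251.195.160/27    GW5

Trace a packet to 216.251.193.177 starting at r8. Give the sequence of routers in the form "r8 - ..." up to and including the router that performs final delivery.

r8 - r5 - r7 - r2

At r8: longest match for 216.251.193.177 is 216.248.0.0/14 -> r5
At r5: longest match for 216.251.193.177 is 216.251.192.0/18 -> r7
At r7: longest match for 216.251.193.177 is 216.0.0.0/7 -> r2
At r2: longest match for 216.251.193.177 is 216.248.0.0/14 -> directly connected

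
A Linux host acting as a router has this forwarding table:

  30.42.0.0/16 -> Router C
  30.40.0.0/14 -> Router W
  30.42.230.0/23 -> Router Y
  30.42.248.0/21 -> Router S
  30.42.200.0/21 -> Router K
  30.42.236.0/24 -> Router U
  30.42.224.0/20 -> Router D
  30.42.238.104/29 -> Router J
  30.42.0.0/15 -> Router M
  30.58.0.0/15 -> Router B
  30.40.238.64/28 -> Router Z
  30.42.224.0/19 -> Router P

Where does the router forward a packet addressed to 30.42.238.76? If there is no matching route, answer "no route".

Routes whose prefix contains 30.42.238.76:
  30.40.0.0/14 (30.40.0.0 - 30.43.255.255) -> Router W
  30.42.0.0/15 (30.42.0.0 - 30.43.255.255) -> Router M
  30.42.0.0/16 (30.42.0.0 - 30.42.255.255) -> Router C
  30.42.224.0/19 (30.42.224.0 - 30.42.255.255) -> Router P
  30.42.224.0/20 (30.42.224.0 - 30.42.239.255) -> Router D
More-specific entries that do NOT match:
  30.42.238.104/29 (30.42.238.104 - 30.42.238.111) does not contain 30.42.238.76
  30.40.238.64/28 (30.40.238.64 - 30.40.238.79) does not contain 30.42.238.76
  30.42.236.0/24 (30.42.236.0 - 30.42.236.255) does not contain 30.42.238.76
  30.42.230.0/23 (30.42.230.0 - 30.42.231.255) does not contain 30.42.238.76
  30.42.248.0/21 (30.42.248.0 - 30.42.255.255) does not contain 30.42.238.76
  30.42.200.0/21 (30.42.200.0 - 30.42.207.255) does not contain 30.42.238.76
Longest matching prefix is /20 -> next hop Router D.

Router D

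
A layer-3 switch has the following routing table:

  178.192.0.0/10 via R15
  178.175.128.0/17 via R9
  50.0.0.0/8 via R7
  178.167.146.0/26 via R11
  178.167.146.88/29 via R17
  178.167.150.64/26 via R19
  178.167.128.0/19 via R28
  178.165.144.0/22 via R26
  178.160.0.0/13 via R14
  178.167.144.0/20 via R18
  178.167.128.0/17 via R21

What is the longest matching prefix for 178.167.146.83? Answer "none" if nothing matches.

178.167.144.0/20

Entries matching 178.167.146.83:
  178.160.0.0/13 (178.160.0.0 - 178.167.255.255)
  178.167.128.0/17 (178.167.128.0 - 178.167.255.255)
  178.167.128.0/19 (178.167.128.0 - 178.167.159.255)
  178.167.144.0/20 (178.167.144.0 - 178.167.159.255)
Most specific is 178.167.144.0/20.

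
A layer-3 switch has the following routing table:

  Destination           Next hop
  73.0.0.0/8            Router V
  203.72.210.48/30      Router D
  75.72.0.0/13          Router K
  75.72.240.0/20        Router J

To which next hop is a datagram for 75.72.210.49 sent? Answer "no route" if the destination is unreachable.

Router K

Routes whose prefix contains 75.72.210.49:
  75.72.0.0/13 (75.72.0.0 - 75.79.255.255) -> Router K
More-specific entries that do NOT match:
  203.72.210.48/30 (203.72.210.48 - 203.72.210.51) does not contain 75.72.210.49
  75.72.240.0/20 (75.72.240.0 - 75.72.255.255) does not contain 75.72.210.49
Longest matching prefix is /13 -> next hop Router K.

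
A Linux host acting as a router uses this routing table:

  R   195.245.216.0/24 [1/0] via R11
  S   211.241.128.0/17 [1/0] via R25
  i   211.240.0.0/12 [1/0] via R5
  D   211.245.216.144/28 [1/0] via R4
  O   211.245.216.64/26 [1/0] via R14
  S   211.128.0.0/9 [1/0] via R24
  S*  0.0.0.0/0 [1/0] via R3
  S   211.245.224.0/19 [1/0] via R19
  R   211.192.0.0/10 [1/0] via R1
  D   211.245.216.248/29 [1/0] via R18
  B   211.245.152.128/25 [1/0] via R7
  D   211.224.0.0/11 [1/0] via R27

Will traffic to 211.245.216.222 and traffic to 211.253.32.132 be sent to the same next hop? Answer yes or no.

211.245.216.222: longest match 211.240.0.0/12 -> R5
211.253.32.132: longest match 211.240.0.0/12 -> R5

yes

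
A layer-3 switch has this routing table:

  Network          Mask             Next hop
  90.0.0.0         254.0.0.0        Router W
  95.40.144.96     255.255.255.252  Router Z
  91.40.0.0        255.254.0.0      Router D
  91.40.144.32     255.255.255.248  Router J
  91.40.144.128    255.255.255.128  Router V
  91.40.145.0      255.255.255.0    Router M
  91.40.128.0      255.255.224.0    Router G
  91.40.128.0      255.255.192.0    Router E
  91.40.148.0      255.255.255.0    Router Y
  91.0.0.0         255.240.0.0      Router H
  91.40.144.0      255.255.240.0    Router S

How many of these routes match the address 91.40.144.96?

Prefixes containing 91.40.144.96:
  90.0.0.0/7 (90.0.0.0 - 91.255.255.255)
  91.40.0.0/15 (91.40.0.0 - 91.41.255.255)
  91.40.128.0/18 (91.40.128.0 - 91.40.191.255)
  91.40.128.0/19 (91.40.128.0 - 91.40.159.255)
  91.40.144.0/20 (91.40.144.0 - 91.40.159.255)
Total matching entries: 5.

5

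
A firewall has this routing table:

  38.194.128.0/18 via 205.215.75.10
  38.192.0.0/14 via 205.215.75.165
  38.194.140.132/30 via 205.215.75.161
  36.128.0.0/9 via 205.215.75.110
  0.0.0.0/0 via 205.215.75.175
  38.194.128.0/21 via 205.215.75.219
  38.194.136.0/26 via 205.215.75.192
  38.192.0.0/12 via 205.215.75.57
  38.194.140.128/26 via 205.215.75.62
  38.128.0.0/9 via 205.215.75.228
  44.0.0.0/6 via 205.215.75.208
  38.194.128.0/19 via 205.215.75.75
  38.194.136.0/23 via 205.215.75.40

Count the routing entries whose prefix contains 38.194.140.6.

Prefixes containing 38.194.140.6:
  0.0.0.0/0 (default, matches everything)
  38.128.0.0/9 (38.128.0.0 - 38.255.255.255)
  38.192.0.0/12 (38.192.0.0 - 38.207.255.255)
  38.192.0.0/14 (38.192.0.0 - 38.195.255.255)
  38.194.128.0/18 (38.194.128.0 - 38.194.191.255)
  38.194.128.0/19 (38.194.128.0 - 38.194.159.255)
Total matching entries: 6.

6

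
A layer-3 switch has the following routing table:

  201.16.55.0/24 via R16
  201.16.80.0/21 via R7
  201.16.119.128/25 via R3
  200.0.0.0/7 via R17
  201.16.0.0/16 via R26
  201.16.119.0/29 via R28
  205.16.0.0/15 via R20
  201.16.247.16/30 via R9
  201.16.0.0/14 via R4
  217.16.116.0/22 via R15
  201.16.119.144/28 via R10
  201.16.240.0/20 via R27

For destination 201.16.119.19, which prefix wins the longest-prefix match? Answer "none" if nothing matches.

Entries matching 201.16.119.19:
  200.0.0.0/7 (200.0.0.0 - 201.255.255.255)
  201.16.0.0/14 (201.16.0.0 - 201.19.255.255)
  201.16.0.0/16 (201.16.0.0 - 201.16.255.255)
Most specific is 201.16.0.0/16.

201.16.0.0/16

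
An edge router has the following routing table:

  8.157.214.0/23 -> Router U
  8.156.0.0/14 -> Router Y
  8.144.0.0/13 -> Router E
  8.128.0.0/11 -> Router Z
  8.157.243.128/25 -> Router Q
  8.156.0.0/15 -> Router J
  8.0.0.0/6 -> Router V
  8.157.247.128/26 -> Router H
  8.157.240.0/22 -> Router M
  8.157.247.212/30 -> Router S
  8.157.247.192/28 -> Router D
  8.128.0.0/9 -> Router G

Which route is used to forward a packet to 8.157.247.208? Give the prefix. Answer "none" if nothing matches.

8.156.0.0/15

Entries matching 8.157.247.208:
  8.0.0.0/6 (8.0.0.0 - 11.255.255.255)
  8.128.0.0/9 (8.128.0.0 - 8.255.255.255)
  8.128.0.0/11 (8.128.0.0 - 8.159.255.255)
  8.156.0.0/14 (8.156.0.0 - 8.159.255.255)
  8.156.0.0/15 (8.156.0.0 - 8.157.255.255)
Most specific is 8.156.0.0/15.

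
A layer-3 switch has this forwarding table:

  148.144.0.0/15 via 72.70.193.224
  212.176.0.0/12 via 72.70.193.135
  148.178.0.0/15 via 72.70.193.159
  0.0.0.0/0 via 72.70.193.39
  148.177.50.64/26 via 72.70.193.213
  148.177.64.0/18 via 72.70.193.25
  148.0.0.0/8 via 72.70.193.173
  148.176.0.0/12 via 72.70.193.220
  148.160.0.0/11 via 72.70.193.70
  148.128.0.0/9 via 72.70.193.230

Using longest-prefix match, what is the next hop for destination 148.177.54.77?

72.70.193.220

Routes whose prefix contains 148.177.54.77:
  0.0.0.0/0 (default, matches everything) -> 72.70.193.39
  148.0.0.0/8 (148.0.0.0 - 148.255.255.255) -> 72.70.193.173
  148.128.0.0/9 (148.128.0.0 - 148.255.255.255) -> 72.70.193.230
  148.160.0.0/11 (148.160.0.0 - 148.191.255.255) -> 72.70.193.70
  148.176.0.0/12 (148.176.0.0 - 148.191.255.255) -> 72.70.193.220
More-specific entries that do NOT match:
  148.177.50.64/26 (148.177.50.64 - 148.177.50.127) does not contain 148.177.54.77
  148.177.64.0/18 (148.177.64.0 - 148.177.127.255) does not contain 148.177.54.77
  148.144.0.0/15 (148.144.0.0 - 148.145.255.255) does not contain 148.177.54.77
  148.178.0.0/15 (148.178.0.0 - 148.179.255.255) does not contain 148.177.54.77
Longest matching prefix is /12 -> next hop 72.70.193.220.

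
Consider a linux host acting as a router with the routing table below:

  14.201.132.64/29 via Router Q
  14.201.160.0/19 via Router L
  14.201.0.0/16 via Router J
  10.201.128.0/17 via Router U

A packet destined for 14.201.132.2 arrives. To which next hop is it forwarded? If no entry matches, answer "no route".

Router J

Routes whose prefix contains 14.201.132.2:
  14.201.0.0/16 (14.201.0.0 - 14.201.255.255) -> Router J
More-specific entries that do NOT match:
  14.201.132.64/29 (14.201.132.64 - 14.201.132.71) does not contain 14.201.132.2
  14.201.160.0/19 (14.201.160.0 - 14.201.191.255) does not contain 14.201.132.2
  10.201.128.0/17 (10.201.128.0 - 10.201.255.255) does not contain 14.201.132.2
Longest matching prefix is /16 -> next hop Router J.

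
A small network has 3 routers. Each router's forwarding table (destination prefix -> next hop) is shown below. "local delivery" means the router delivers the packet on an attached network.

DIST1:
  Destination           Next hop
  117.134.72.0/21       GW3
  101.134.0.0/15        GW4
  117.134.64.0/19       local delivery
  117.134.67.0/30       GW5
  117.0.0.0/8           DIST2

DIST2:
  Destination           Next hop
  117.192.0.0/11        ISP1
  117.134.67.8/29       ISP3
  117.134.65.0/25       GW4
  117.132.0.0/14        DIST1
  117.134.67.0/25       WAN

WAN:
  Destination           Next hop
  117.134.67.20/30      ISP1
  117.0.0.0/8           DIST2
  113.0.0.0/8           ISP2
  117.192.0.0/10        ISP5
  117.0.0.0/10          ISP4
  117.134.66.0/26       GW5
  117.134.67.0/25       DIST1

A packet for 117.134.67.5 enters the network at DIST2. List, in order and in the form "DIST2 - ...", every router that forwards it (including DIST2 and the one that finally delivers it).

At DIST2: longest match for 117.134.67.5 is 117.134.67.0/25 -> WAN
At WAN: longest match for 117.134.67.5 is 117.134.67.0/25 -> DIST1
At DIST1: longest match for 117.134.67.5 is 117.134.64.0/19 -> local delivery

DIST2 - WAN - DIST1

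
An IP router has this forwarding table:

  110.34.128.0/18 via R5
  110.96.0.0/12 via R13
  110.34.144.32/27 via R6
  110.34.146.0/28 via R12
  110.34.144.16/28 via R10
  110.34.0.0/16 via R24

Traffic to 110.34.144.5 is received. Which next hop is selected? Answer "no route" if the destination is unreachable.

R5

Routes whose prefix contains 110.34.144.5:
  110.34.0.0/16 (110.34.0.0 - 110.34.255.255) -> R24
  110.34.128.0/18 (110.34.128.0 - 110.34.191.255) -> R5
More-specific entries that do NOT match:
  110.34.146.0/28 (110.34.146.0 - 110.34.146.15) does not contain 110.34.144.5
  110.34.144.16/28 (110.34.144.16 - 110.34.144.31) does not contain 110.34.144.5
  110.34.144.32/27 (110.34.144.32 - 110.34.144.63) does not contain 110.34.144.5
Longest matching prefix is /18 -> next hop R5.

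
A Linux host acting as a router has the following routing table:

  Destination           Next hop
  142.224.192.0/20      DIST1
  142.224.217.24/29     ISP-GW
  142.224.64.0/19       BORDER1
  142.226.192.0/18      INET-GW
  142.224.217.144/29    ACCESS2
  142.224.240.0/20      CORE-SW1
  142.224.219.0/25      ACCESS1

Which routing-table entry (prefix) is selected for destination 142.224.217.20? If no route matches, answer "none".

142.224.217.20 is outside every listed prefix and there is no default route.

none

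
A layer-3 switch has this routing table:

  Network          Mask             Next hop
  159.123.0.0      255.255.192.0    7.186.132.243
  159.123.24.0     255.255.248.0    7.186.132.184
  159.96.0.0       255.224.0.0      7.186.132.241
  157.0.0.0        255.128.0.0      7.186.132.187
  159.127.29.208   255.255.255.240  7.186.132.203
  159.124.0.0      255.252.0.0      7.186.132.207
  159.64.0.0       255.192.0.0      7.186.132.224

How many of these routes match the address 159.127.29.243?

3

Prefixes containing 159.127.29.243:
  159.64.0.0/10 (159.64.0.0 - 159.127.255.255)
  159.96.0.0/11 (159.96.0.0 - 159.127.255.255)
  159.124.0.0/14 (159.124.0.0 - 159.127.255.255)
Total matching entries: 3.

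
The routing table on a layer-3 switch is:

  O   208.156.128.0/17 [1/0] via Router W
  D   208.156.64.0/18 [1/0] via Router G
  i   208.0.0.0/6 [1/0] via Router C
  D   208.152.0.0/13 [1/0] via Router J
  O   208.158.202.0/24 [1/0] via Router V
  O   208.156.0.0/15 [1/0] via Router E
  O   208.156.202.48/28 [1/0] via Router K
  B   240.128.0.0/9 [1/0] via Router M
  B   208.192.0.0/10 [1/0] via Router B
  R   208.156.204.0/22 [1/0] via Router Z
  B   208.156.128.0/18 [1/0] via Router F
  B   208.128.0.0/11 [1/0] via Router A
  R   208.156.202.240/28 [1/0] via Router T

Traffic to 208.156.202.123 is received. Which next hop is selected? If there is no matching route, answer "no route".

Router W

Routes whose prefix contains 208.156.202.123:
  208.0.0.0/6 (208.0.0.0 - 211.255.255.255) -> Router C
  208.128.0.0/11 (208.128.0.0 - 208.159.255.255) -> Router A
  208.152.0.0/13 (208.152.0.0 - 208.159.255.255) -> Router J
  208.156.0.0/15 (208.156.0.0 - 208.157.255.255) -> Router E
  208.156.128.0/17 (208.156.128.0 - 208.156.255.255) -> Router W
More-specific entries that do NOT match:
  208.156.202.48/28 (208.156.202.48 - 208.156.202.63) does not contain 208.156.202.123
  208.156.202.240/28 (208.156.202.240 - 208.156.202.255) does not contain 208.156.202.123
  208.158.202.0/24 (208.158.202.0 - 208.158.202.255) does not contain 208.156.202.123
  208.156.204.0/22 (208.156.204.0 - 208.156.207.255) does not contain 208.156.202.123
  208.156.64.0/18 (208.156.64.0 - 208.156.127.255) does not contain 208.156.202.123
  208.156.128.0/18 (208.156.128.0 - 208.156.191.255) does not contain 208.156.202.123
Longest matching prefix is /17 -> next hop Router W.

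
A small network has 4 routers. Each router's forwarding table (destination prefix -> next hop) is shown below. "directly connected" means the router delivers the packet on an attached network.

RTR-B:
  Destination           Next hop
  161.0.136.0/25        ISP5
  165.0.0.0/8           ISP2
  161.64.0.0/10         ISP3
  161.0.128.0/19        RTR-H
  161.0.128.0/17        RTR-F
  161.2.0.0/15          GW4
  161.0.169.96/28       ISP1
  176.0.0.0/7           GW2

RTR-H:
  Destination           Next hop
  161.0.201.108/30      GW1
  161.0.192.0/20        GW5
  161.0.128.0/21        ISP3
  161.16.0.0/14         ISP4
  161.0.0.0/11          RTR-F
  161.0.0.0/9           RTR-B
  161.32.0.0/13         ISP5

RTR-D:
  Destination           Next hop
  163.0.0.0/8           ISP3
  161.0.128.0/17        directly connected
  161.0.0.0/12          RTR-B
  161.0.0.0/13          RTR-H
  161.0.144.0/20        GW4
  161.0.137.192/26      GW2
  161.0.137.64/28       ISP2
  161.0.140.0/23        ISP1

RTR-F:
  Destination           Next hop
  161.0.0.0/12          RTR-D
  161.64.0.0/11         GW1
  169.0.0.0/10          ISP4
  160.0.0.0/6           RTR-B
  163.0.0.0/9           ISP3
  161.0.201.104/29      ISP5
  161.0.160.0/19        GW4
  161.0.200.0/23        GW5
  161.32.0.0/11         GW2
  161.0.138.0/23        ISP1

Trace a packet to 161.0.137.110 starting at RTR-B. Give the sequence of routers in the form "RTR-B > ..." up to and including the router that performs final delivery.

At RTR-B: longest match for 161.0.137.110 is 161.0.128.0/19 -> RTR-H
At RTR-H: longest match for 161.0.137.110 is 161.0.0.0/11 -> RTR-F
At RTR-F: longest match for 161.0.137.110 is 161.0.0.0/12 -> RTR-D
At RTR-D: longest match for 161.0.137.110 is 161.0.128.0/17 -> directly connected

RTR-B > RTR-H > RTR-F > RTR-D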